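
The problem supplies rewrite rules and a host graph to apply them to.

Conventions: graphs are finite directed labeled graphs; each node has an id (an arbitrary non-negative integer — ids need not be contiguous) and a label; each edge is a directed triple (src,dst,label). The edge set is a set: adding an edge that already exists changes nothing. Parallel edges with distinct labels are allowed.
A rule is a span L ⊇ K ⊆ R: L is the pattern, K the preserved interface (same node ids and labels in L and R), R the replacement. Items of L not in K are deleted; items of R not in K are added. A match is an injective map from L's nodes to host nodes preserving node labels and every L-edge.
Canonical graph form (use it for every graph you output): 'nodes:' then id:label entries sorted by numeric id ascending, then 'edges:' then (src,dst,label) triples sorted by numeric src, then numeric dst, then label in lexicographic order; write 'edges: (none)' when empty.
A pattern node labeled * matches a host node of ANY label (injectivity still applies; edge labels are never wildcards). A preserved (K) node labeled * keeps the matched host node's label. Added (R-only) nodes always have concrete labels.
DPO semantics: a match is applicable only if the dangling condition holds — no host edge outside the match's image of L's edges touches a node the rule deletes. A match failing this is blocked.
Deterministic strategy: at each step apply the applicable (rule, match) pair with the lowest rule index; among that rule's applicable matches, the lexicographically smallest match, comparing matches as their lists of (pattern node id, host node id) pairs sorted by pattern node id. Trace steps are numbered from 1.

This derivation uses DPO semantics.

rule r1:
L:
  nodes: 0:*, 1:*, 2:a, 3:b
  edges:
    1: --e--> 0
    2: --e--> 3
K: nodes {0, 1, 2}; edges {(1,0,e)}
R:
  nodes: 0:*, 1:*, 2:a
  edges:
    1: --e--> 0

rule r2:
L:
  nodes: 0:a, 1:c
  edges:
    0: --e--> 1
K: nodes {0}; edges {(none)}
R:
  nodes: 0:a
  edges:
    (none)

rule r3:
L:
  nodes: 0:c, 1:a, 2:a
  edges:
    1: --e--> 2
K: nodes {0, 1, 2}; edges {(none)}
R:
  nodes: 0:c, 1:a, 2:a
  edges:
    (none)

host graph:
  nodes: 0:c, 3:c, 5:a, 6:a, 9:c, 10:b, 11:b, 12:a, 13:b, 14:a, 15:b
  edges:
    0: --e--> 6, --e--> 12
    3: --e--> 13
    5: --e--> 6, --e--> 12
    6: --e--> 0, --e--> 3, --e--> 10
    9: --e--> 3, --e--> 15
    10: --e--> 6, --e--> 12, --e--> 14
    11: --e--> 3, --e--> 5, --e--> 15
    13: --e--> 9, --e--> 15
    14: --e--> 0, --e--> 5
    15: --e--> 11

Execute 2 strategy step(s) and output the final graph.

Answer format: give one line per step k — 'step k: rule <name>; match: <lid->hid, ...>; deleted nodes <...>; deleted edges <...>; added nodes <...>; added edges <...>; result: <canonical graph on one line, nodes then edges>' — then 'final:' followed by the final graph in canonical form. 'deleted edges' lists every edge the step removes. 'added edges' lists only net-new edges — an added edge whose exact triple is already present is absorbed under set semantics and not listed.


step 1: rule r3; match: 0->0, 1->5, 2->6; deleted nodes (none); deleted edges (5,6,e); added nodes (none); added edges (none); result: nodes: 0:c, 3:c, 5:a, 6:a, 9:c, 10:b, 11:b, 12:a, 13:b, 14:a, 15:b edges: (0,6,e); (0,12,e); (3,13,e); (5,12,e); (6,0,e); (6,3,e); (6,10,e); (9,3,e); (9,15,e); (10,6,e); (10,12,e); (10,14,e); (11,3,e); (11,5,e); (11,15,e); (13,9,e); (13,15,e); (14,0,e); (14,5,e); (15,11,e)
step 2: rule r3; match: 0->0, 1->5, 2->12; deleted nodes (none); deleted edges (5,12,e); added nodes (none); added edges (none); result: nodes: 0:c, 3:c, 5:a, 6:a, 9:c, 10:b, 11:b, 12:a, 13:b, 14:a, 15:b edges: (0,6,e); (0,12,e); (3,13,e); (6,0,e); (6,3,e); (6,10,e); (9,3,e); (9,15,e); (10,6,e); (10,12,e); (10,14,e); (11,3,e); (11,5,e); (11,15,e); (13,9,e); (13,15,e); (14,0,e); (14,5,e); (15,11,e)
final:
nodes: 0:c, 3:c, 5:a, 6:a, 9:c, 10:b, 11:b, 12:a, 13:b, 14:a, 15:b
edges: (0,6,e); (0,12,e); (3,13,e); (6,0,e); (6,3,e); (6,10,e); (9,3,e); (9,15,e); (10,6,e); (10,12,e); (10,14,e); (11,3,e); (11,5,e); (11,15,e); (13,9,e); (13,15,e); (14,0,e); (14,5,e); (15,11,e)


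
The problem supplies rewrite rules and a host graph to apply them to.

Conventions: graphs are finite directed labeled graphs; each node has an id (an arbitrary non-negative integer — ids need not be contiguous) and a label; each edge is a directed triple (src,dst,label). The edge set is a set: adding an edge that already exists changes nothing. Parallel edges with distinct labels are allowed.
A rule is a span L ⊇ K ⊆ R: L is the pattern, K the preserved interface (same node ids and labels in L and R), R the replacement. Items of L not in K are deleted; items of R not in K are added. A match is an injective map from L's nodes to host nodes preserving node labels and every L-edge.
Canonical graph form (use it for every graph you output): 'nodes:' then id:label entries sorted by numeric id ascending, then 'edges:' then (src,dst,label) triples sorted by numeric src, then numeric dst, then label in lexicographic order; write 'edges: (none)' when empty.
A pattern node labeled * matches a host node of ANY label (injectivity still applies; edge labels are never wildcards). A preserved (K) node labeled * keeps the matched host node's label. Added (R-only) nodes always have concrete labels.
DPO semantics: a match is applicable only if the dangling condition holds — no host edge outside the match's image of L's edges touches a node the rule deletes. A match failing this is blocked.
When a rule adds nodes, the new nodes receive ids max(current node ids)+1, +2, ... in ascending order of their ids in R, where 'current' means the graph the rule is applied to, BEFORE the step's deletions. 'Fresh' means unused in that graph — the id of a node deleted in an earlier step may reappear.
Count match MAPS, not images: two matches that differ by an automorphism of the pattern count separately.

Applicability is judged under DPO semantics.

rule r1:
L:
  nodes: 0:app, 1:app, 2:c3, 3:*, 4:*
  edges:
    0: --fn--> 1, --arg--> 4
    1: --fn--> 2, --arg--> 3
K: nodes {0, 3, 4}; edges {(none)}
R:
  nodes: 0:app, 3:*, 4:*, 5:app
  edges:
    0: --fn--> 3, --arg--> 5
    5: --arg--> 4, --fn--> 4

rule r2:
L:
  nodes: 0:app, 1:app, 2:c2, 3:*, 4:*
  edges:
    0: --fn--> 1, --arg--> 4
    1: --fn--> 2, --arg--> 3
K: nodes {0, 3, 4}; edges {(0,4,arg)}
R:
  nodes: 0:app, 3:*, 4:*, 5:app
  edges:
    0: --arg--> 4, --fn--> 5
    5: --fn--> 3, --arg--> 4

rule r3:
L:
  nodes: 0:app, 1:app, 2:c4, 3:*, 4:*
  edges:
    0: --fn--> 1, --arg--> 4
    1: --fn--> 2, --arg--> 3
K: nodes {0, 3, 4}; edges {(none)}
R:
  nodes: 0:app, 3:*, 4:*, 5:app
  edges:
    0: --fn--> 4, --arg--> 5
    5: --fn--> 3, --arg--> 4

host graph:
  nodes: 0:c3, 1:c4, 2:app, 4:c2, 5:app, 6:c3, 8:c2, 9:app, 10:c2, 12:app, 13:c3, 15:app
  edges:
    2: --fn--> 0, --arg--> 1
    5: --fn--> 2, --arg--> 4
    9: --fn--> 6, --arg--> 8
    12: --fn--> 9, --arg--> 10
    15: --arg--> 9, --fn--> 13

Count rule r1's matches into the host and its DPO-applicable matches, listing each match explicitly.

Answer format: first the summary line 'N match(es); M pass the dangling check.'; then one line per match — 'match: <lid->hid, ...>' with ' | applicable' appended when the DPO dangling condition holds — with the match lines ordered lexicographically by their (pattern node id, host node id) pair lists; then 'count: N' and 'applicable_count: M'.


2 match(es); 1 pass the dangling check.
match: 0->5, 1->2, 2->0, 3->1, 4->4 | applicable
match: 0->12, 1->9, 2->6, 3->8, 4->10
count: 2
applicable_count: 1


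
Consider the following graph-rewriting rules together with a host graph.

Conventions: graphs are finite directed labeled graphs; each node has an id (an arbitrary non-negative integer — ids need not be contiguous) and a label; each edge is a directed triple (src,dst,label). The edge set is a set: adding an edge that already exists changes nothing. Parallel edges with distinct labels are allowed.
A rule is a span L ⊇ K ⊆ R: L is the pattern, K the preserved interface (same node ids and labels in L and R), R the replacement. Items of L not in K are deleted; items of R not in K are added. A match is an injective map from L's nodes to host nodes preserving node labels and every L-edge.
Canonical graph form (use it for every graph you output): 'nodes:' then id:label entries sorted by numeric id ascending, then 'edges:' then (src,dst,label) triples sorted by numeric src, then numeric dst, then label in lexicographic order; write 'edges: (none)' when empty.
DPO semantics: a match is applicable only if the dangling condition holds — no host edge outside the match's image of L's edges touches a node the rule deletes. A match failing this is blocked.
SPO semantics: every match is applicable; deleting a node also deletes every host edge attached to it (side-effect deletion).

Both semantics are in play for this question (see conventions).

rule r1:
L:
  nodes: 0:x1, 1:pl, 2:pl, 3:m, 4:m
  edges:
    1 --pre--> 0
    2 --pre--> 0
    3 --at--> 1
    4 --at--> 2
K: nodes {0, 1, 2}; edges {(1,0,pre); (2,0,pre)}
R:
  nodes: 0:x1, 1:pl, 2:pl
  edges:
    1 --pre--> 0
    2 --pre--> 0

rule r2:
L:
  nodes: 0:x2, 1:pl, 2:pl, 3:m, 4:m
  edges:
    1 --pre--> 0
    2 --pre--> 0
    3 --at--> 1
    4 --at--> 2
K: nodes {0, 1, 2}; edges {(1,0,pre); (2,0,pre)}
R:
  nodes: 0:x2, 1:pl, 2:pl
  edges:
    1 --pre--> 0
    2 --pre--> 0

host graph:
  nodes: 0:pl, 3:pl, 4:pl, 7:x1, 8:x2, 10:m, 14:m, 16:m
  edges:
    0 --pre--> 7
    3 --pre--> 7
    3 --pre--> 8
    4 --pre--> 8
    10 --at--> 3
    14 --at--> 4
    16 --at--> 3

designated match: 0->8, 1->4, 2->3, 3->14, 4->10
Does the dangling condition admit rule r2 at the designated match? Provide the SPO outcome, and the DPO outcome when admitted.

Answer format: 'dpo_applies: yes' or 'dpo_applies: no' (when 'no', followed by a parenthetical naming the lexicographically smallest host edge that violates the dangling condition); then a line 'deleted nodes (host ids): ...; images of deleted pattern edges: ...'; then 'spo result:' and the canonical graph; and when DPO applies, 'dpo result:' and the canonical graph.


dpo_applies: yes
deleted nodes (host ids): 10, 14; images of deleted pattern edges: (10,3,at); (14,4,at)
spo result:
nodes: 0:pl, 3:pl, 4:pl, 7:x1, 8:x2, 16:m
edges: (0,7,pre); (3,7,pre); (3,8,pre); (4,8,pre); (16,3,at)
dpo result:
nodes: 0:pl, 3:pl, 4:pl, 7:x1, 8:x2, 16:m
edges: (0,7,pre); (3,7,pre); (3,8,pre); (4,8,pre); (16,3,at)


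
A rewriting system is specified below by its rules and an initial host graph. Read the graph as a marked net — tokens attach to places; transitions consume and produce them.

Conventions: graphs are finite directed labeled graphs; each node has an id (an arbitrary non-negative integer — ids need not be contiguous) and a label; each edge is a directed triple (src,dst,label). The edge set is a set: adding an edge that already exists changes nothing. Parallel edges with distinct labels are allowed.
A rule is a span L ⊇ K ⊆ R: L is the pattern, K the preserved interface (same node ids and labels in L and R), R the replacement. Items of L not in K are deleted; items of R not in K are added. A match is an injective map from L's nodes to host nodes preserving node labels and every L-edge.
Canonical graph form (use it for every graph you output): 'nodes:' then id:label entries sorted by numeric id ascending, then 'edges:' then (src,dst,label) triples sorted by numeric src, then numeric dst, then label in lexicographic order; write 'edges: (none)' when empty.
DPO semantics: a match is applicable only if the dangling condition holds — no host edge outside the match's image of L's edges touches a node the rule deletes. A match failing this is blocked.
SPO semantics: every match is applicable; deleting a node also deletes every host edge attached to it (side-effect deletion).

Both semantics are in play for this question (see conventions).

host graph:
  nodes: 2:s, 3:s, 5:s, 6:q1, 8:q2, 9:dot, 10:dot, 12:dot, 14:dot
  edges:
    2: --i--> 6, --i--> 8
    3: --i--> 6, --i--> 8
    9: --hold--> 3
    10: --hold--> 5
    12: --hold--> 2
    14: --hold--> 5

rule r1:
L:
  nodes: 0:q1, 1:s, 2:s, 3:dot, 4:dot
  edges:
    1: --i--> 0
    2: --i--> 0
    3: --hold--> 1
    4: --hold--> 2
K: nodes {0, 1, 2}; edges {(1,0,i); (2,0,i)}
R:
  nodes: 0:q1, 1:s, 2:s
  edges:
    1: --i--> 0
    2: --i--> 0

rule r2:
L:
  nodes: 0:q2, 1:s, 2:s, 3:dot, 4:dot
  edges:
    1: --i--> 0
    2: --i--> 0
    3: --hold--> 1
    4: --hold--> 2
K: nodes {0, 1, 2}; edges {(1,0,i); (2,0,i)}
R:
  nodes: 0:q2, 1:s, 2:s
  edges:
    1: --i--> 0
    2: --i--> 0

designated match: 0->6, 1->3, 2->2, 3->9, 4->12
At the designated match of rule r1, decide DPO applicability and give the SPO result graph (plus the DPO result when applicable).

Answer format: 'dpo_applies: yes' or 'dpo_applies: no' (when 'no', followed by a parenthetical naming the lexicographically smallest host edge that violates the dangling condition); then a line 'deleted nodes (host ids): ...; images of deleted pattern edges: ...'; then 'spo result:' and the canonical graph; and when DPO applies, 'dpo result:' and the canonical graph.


dpo_applies: yes
deleted nodes (host ids): 9, 12; images of deleted pattern edges: (9,3,hold); (12,2,hold)
spo result:
nodes: 2:s, 3:s, 5:s, 6:q1, 8:q2, 10:dot, 14:dot
edges: (2,6,i); (2,8,i); (3,6,i); (3,8,i); (10,5,hold); (14,5,hold)
dpo result:
nodes: 2:s, 3:s, 5:s, 6:q1, 8:q2, 10:dot, 14:dot
edges: (2,6,i); (2,8,i); (3,6,i); (3,8,i); (10,5,hold); (14,5,hold)


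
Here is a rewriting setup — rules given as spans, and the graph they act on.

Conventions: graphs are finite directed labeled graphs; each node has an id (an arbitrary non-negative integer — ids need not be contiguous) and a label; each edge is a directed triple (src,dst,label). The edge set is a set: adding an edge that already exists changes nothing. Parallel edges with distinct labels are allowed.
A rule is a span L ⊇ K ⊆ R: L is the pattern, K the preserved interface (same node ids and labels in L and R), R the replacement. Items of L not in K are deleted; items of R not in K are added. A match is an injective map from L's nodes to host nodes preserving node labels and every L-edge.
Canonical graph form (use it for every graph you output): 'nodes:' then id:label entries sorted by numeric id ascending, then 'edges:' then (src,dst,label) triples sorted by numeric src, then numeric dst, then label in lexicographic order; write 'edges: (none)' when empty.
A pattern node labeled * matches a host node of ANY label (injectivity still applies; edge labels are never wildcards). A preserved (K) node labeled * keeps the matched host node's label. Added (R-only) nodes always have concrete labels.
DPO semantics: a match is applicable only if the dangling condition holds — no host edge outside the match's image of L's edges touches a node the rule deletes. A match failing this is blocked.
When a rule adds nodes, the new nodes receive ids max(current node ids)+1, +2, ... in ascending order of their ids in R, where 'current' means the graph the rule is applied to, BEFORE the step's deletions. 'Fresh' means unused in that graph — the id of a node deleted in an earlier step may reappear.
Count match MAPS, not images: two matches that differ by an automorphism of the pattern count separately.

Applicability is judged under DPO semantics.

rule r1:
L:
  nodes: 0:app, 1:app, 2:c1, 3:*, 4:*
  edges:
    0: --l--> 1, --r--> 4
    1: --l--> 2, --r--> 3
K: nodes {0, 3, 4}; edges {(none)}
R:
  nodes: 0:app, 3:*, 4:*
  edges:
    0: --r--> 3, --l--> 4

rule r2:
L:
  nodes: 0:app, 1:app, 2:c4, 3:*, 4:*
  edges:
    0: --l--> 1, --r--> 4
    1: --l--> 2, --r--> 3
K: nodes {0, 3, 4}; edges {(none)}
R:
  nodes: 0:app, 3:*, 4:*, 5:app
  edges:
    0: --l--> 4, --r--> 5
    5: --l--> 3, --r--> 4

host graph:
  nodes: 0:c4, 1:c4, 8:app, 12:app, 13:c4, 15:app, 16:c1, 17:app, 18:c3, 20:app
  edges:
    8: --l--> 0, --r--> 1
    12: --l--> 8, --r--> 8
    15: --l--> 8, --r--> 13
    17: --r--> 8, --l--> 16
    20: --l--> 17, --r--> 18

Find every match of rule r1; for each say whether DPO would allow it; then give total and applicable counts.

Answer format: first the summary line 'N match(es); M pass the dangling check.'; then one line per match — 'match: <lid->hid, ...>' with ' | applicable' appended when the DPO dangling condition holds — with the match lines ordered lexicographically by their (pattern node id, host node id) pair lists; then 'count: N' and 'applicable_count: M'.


1 match(es); 1 pass the dangling check.
match: 0->20, 1->17, 2->16, 3->8, 4->18 | applicable
count: 1
applicable_count: 1


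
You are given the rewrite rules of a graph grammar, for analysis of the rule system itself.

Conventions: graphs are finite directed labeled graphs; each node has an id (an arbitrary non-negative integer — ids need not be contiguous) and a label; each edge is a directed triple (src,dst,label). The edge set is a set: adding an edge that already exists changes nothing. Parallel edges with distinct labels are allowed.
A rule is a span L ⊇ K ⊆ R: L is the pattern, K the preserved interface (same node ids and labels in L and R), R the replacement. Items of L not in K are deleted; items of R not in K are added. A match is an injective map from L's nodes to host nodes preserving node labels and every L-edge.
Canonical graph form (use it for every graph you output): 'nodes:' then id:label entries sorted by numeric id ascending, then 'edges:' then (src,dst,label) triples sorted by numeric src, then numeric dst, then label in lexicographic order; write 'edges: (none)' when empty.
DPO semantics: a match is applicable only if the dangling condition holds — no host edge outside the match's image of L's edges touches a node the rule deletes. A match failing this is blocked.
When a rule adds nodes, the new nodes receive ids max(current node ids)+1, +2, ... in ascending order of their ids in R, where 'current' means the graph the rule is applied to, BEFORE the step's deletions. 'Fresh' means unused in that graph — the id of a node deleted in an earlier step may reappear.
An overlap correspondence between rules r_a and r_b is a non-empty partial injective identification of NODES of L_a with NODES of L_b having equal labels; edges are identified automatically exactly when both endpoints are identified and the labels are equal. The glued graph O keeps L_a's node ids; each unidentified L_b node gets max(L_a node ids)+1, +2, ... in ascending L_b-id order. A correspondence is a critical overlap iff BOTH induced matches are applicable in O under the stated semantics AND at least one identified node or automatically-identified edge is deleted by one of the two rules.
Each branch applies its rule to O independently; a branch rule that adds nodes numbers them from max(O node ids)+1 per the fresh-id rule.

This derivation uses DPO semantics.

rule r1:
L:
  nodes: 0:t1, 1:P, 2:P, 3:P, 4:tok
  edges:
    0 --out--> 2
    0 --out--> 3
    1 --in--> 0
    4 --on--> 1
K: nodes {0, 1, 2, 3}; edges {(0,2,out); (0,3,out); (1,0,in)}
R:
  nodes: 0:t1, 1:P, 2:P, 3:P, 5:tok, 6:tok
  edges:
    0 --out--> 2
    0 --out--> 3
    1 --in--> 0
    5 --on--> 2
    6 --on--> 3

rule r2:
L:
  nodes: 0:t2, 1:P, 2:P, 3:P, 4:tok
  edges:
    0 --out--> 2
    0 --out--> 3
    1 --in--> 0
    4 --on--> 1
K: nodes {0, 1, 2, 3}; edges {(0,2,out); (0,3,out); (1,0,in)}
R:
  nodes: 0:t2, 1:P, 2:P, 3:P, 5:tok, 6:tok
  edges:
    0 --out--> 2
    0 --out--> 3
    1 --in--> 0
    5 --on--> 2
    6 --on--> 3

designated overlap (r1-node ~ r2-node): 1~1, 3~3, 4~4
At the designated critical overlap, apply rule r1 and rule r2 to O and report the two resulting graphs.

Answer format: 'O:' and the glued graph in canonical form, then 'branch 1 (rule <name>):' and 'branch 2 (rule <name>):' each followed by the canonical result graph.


O:
nodes: 0:t1, 1:P, 2:P, 3:P, 4:tok, 5:t2, 6:P
edges: (0,2,out); (0,3,out); (1,0,in); (1,5,in); (4,1,on); (5,3,out); (5,6,out)
branch 1 (rule r1):
nodes: 0:t1, 1:P, 2:P, 3:P, 5:t2, 6:P, 7:tok, 8:tok
edges: (0,2,out); (0,3,out); (1,0,in); (1,5,in); (5,3,out); (5,6,out); (7,2,on); (8,3,on)
branch 2 (rule r2):
nodes: 0:t1, 1:P, 2:P, 3:P, 5:t2, 6:P, 7:tok, 8:tok
edges: (0,2,out); (0,3,out); (1,0,in); (1,5,in); (5,3,out); (5,6,out); (7,6,on); (8,3,on)


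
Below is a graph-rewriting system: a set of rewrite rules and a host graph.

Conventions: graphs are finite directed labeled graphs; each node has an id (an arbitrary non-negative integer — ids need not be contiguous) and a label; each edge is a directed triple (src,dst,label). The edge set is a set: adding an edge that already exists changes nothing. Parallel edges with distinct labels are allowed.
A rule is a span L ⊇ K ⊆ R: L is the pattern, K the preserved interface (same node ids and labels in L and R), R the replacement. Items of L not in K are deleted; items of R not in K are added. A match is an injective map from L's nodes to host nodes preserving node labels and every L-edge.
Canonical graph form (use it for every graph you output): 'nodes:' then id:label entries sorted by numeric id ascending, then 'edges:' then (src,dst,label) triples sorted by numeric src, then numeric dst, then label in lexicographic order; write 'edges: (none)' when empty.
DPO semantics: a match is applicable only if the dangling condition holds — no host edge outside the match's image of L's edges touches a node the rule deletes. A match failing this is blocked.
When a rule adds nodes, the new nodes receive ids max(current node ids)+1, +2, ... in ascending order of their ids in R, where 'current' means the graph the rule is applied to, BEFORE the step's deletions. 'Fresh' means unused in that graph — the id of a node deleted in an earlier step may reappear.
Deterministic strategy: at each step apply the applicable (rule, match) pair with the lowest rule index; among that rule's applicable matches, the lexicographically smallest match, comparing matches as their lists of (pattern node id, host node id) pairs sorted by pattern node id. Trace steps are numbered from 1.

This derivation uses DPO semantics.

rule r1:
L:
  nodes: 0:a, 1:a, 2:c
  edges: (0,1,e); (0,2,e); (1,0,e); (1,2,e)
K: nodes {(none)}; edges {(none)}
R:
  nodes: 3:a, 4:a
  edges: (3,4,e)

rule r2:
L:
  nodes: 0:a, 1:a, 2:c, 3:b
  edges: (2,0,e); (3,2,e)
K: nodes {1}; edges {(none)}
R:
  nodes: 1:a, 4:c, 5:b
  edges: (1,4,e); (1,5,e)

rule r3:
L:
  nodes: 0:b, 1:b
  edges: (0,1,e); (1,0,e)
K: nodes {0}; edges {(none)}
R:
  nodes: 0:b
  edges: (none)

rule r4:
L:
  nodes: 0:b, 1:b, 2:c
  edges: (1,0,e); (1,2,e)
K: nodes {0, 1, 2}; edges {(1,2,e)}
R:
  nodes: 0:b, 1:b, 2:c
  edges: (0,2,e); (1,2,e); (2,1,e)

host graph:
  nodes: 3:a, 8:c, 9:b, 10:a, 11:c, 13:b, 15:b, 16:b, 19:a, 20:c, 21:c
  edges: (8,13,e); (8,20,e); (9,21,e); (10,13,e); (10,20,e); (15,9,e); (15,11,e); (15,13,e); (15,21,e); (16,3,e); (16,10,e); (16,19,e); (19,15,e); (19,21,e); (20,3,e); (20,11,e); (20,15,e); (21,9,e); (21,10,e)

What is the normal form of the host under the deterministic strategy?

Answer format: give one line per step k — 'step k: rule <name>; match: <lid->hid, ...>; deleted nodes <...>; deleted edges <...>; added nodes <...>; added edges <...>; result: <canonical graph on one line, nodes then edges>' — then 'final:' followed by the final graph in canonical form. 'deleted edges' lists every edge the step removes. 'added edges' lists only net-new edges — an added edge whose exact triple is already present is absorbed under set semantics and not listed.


step 1: rule r4; match: 0->9, 1->15, 2->11; deleted nodes (none); deleted edges (15,9,e); added nodes (none); added edges (9,11,e); (11,15,e); result: nodes: 3:a, 8:c, 9:b, 10:a, 11:c, 13:b, 15:b, 16:b, 19:a, 20:c, 21:c edges: (8,13,e); (8,20,e); (9,11,e); (9,21,e); (10,13,e); (10,20,e); (11,15,e); (15,11,e); (15,13,e); (15,21,e); (16,3,e); (16,10,e); (16,19,e); (19,15,e); (19,21,e); (20,3,e); (20,11,e); (20,15,e); (21,9,e); (21,10,e)
step 2: rule r4; match: 0->13, 1->15, 2->11; deleted nodes (none); deleted edges (15,13,e); added nodes (none); added edges (13,11,e); result: nodes: 3:a, 8:c, 9:b, 10:a, 11:c, 13:b, 15:b, 16:b, 19:a, 20:c, 21:c edges: (8,13,e); (8,20,e); (9,11,e); (9,21,e); (10,13,e); (10,20,e); (11,15,e); (13,11,e); (15,11,e); (15,21,e); (16,3,e); (16,10,e); (16,19,e); (19,15,e); (19,21,e); (20,3,e); (20,11,e); (20,15,e); (21,9,e); (21,10,e)
final:
nodes: 3:a, 8:c, 9:b, 10:a, 11:c, 13:b, 15:b, 16:b, 19:a, 20:c, 21:c
edges: (8,13,e); (8,20,e); (9,11,e); (9,21,e); (10,13,e); (10,20,e); (11,15,e); (13,11,e); (15,11,e); (15,21,e); (16,3,e); (16,10,e); (16,19,e); (19,15,e); (19,21,e); (20,3,e); (20,11,e); (20,15,e); (21,9,e); (21,10,e)


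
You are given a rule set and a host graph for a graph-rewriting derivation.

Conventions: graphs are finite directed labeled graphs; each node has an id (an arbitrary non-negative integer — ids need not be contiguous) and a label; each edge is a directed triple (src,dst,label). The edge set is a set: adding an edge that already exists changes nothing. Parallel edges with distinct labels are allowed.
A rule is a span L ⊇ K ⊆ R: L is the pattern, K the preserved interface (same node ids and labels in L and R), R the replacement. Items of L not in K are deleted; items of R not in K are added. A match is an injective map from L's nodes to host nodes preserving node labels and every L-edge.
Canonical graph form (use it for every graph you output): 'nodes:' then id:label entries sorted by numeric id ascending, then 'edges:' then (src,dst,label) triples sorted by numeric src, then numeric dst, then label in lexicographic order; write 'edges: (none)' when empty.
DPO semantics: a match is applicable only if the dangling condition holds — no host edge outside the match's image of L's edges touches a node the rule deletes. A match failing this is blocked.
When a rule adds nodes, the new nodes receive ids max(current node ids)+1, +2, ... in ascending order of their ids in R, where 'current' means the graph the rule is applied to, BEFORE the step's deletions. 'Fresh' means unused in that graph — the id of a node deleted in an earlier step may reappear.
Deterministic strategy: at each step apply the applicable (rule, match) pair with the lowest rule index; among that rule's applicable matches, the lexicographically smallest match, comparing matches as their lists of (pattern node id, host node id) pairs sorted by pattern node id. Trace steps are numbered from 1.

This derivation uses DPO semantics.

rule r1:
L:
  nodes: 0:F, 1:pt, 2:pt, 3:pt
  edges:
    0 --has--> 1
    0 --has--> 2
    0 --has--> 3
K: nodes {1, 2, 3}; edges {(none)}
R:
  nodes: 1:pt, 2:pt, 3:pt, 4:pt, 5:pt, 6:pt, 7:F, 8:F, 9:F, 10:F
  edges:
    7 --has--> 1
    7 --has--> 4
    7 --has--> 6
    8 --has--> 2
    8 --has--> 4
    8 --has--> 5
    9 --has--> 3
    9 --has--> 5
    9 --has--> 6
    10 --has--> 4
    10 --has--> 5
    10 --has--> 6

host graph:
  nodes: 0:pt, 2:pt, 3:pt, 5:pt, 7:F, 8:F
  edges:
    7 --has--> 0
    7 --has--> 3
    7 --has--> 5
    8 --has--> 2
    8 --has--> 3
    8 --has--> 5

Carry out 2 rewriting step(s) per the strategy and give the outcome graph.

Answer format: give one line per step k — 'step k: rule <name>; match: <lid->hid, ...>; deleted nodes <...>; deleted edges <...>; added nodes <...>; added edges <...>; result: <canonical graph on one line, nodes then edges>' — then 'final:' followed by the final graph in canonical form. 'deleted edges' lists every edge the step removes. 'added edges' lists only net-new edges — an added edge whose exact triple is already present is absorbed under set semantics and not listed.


step 1: rule r1; match: 0->7, 1->0, 2->3, 3->5; deleted nodes 7; deleted edges (7,0,has); (7,3,has); (7,5,has); added nodes 9, 10, 11, 12, 13, 14, 15; added edges (12,0,has); (12,9,has); (12,11,has); (13,3,has); (13,9,has); (13,10,has); (14,5,has); (14,10,has); (14,11,has); (15,9,has); (15,10,has); (15,11,has); result: nodes: 0:pt, 2:pt, 3:pt, 5:pt, 8:F, 9:pt, 10:pt, 11:pt, 12:F, 13:F, 14:F, 15:F edges: (8,2,has); (8,3,has); (8,5,has); (12,0,has); (12,9,has); (12,11,has); (13,3,has); (13,9,has); (13,10,has); (14,5,has); (14,10,has); (14,11,has); (15,9,has); (15,10,has); (15,11,has)
step 2: rule r1; match: 0->8, 1->2, 2->3, 3->5; deleted nodes 8; deleted edges (8,2,has); (8,3,has); (8,5,has); added nodes 16, 17, 18, 19, 20, 21, 22; added edges (19,2,has); (19,16,has); (19,18,has); (20,3,has); (20,16,has); (20,17,has); (21,5,has); (21,17,has); (21,18,has); (22,16,has); (22,17,has); (22,18,has); result: nodes: 0:pt, 2:pt, 3:pt, 5:pt, 9:pt, 10:pt, 11:pt, 12:F, 13:F, 14:F, 15:F, 16:pt, 17:pt, 18:pt, 19:F, 20:F, 21:F, 22:F edges: (12,0,has); (12,9,has); (12,11,has); (13,3,has); (13,9,has); (13,10,has); (14,5,has); (14,10,has); (14,11,has); (15,9,has); (15,10,has); (15,11,has); (19,2,has); (19,16,has); (19,18,has); (20,3,has); (20,16,has); (20,17,has); (21,5,has); (21,17,has); (21,18,has); (22,16,has); (22,17,has); (22,18,has)
final:
nodes: 0:pt, 2:pt, 3:pt, 5:pt, 9:pt, 10:pt, 11:pt, 12:F, 13:F, 14:F, 15:F, 16:pt, 17:pt, 18:pt, 19:F, 20:F, 21:F, 22:F
edges: (12,0,has); (12,9,has); (12,11,has); (13,3,has); (13,9,has); (13,10,has); (14,5,has); (14,10,has); (14,11,has); (15,9,has); (15,10,has); (15,11,has); (19,2,has); (19,16,has); (19,18,has); (20,3,has); (20,16,has); (20,17,has); (21,5,has); (21,17,has); (21,18,has); (22,16,has); (22,17,has); (22,18,has)


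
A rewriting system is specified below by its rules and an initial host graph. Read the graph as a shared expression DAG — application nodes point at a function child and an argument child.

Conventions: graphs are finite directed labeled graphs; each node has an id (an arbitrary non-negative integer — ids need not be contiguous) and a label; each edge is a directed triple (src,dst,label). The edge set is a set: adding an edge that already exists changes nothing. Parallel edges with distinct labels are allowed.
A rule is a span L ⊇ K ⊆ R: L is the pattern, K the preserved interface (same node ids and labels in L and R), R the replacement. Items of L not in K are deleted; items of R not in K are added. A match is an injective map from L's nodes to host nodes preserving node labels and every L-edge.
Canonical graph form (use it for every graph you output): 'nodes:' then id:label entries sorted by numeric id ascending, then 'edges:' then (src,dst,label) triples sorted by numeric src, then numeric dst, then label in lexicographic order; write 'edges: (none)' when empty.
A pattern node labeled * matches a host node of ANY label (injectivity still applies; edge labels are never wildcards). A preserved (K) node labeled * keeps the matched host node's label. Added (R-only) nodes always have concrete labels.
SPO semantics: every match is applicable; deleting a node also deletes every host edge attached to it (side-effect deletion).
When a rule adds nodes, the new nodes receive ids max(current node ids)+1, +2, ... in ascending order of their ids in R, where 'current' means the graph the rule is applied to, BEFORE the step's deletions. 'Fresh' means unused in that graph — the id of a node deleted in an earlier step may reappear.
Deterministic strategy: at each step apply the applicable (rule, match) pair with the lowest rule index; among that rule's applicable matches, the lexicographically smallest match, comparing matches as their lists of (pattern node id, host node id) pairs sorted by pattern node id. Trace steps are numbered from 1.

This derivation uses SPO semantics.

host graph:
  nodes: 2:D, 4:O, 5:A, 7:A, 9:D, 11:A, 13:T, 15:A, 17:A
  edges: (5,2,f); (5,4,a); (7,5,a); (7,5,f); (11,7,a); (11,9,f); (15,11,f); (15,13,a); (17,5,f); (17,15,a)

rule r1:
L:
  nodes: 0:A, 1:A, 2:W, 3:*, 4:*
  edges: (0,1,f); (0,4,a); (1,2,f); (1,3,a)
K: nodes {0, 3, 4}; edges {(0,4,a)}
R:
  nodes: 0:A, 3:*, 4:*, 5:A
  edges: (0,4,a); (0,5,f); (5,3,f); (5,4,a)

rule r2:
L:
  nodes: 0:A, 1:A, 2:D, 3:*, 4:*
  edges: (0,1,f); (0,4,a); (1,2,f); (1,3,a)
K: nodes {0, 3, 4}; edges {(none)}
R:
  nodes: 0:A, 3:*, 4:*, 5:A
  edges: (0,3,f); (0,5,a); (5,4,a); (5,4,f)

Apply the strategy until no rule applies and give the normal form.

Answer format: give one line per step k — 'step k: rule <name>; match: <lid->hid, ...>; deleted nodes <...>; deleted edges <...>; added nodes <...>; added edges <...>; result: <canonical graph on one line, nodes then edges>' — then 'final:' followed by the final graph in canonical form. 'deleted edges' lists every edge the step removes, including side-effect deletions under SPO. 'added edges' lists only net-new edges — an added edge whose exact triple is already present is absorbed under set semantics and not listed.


step 1: rule r2; match: 0->15, 1->11, 2->9, 3->7, 4->13; deleted nodes 9, 11; deleted edges (11,7,a); (11,9,f); (15,11,f); (15,13,a); added nodes 18; added edges (15,7,f); (15,18,a); (18,13,a); (18,13,f); result: nodes: 2:D, 4:O, 5:A, 7:A, 13:T, 15:A, 17:A, 18:A edges: (5,2,f); (5,4,a); (7,5,a); (7,5,f); (15,7,f); (15,18,a); (17,5,f); (17,15,a); (18,13,a); (18,13,f)
step 2: rule r2; match: 0->17, 1->5, 2->2, 3->4, 4->15; deleted nodes 2, 5; deleted edges (5,2,f); (5,4,a); (7,5,a); (7,5,f); (17,5,f); (17,15,a); added nodes 19; added edges (17,4,f); (17,19,a); (19,15,a); (19,15,f); result: nodes: 4:O, 7:A, 13:T, 15:A, 17:A, 18:A, 19:A edges: (15,7,f); (15,18,a); (17,4,f); (17,19,a); (18,13,a); (18,13,f); (19,15,a); (19,15,f)
final:
nodes: 4:O, 7:A, 13:T, 15:A, 17:A, 18:A, 19:A
edges: (15,7,f); (15,18,a); (17,4,f); (17,19,a); (18,13,a); (18,13,f); (19,15,a); (19,15,f)


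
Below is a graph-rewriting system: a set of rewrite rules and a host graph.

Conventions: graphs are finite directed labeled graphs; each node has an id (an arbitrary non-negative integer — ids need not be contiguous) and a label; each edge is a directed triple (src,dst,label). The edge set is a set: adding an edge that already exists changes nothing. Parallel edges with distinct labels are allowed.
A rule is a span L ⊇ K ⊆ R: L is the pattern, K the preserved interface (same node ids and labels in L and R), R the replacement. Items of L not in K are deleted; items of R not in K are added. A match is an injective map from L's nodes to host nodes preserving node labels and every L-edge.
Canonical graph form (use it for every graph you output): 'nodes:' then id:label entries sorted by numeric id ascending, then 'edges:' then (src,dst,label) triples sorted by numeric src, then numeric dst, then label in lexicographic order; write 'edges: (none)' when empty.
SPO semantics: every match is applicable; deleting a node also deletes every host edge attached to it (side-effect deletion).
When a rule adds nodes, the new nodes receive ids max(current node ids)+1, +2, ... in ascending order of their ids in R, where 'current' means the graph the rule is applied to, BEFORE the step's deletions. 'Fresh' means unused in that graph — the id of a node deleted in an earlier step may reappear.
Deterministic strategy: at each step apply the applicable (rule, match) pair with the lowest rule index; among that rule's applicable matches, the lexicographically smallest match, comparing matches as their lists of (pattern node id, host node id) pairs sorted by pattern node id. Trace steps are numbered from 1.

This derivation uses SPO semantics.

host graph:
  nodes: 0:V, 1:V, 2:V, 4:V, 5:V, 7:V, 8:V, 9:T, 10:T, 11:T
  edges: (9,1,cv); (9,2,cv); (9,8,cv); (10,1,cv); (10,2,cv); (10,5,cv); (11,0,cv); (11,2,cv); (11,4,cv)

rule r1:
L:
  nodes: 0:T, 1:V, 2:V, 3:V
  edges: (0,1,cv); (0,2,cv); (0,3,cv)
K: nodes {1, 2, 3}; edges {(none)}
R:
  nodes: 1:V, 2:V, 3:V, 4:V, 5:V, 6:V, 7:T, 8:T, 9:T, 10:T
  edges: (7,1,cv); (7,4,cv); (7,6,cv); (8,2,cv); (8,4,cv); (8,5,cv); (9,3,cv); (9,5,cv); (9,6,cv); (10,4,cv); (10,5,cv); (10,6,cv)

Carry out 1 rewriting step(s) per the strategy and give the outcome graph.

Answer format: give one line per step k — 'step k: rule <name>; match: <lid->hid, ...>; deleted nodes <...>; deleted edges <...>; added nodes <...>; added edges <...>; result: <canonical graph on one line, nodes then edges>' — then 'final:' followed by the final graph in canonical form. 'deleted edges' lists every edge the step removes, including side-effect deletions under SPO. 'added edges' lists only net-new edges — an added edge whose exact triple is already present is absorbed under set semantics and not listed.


step 1: rule r1; match: 0->9, 1->1, 2->2, 3->8; deleted nodes 9; deleted edges (9,1,cv); (9,2,cv); (9,8,cv); added nodes 12, 13, 14, 15, 16, 17, 18; added edges (15,1,cv); (15,12,cv); (15,14,cv); (16,2,cv); (16,12,cv); (16,13,cv); (17,8,cv); (17,13,cv); (17,14,cv); (18,12,cv); (18,13,cv); (18,14,cv); result: nodes: 0:V, 1:V, 2:V, 4:V, 5:V, 7:V, 8:V, 10:T, 11:T, 12:V, 13:V, 14:V, 15:T, 16:T, 17:T, 18:T edges: (10,1,cv); (10,2,cv); (10,5,cv); (11,0,cv); (11,2,cv); (11,4,cv); (15,1,cv); (15,12,cv); (15,14,cv); (16,2,cv); (16,12,cv); (16,13,cv); (17,8,cv); (17,13,cv); (17,14,cv); (18,12,cv); (18,13,cv); (18,14,cv)
final:
nodes: 0:V, 1:V, 2:V, 4:V, 5:V, 7:V, 8:V, 10:T, 11:T, 12:V, 13:V, 14:V, 15:T, 16:T, 17:T, 18:T
edges: (10,1,cv); (10,2,cv); (10,5,cv); (11,0,cv); (11,2,cv); (11,4,cv); (15,1,cv); (15,12,cv); (15,14,cv); (16,2,cv); (16,12,cv); (16,13,cv); (17,8,cv); (17,13,cv); (17,14,cv); (18,12,cv); (18,13,cv); (18,14,cv)


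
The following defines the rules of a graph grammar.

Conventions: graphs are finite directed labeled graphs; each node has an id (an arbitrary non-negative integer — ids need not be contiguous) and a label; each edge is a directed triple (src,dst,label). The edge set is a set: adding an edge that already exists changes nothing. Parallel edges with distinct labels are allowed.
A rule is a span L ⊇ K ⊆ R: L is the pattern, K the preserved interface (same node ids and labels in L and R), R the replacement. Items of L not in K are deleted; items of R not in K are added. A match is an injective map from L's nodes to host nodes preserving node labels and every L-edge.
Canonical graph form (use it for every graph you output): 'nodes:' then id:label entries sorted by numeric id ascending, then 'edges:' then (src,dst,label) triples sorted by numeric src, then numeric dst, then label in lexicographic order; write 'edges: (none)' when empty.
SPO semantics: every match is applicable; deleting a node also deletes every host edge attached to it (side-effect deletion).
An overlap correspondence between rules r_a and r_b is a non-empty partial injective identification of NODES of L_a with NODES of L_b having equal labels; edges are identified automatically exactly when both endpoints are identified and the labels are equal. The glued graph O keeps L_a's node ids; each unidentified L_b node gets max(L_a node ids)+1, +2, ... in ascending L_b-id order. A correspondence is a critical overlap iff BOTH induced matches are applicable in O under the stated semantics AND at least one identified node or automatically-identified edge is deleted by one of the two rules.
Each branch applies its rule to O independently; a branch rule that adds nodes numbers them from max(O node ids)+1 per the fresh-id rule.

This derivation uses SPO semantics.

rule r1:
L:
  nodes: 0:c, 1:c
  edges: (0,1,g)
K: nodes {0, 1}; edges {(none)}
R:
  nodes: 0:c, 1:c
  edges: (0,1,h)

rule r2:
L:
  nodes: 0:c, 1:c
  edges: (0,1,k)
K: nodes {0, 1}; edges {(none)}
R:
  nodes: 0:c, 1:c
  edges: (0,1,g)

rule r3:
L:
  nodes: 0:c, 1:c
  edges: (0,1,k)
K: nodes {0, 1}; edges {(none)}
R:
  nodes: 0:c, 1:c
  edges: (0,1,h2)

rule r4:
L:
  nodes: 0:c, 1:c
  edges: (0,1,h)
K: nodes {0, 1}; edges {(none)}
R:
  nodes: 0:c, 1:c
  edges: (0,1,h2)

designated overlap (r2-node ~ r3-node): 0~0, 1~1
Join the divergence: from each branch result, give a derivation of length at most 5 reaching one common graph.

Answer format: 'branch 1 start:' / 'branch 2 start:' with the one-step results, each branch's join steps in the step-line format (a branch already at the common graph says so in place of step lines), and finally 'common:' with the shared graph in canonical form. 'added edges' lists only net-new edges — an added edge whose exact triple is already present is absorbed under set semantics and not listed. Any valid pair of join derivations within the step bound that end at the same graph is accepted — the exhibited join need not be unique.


branch 1 start:
nodes: 0:c, 1:c
edges: (0,1,g)
branch 2 start:
nodes: 0:c, 1:c
edges: (0,1,h2)
branch 1 step 1: rule r1; match: 0->0, 1->1; deleted nodes (none); deleted edges (0,1,g); added nodes (none); added edges (0,1,h); result: nodes: 0:c, 1:c edges: (0,1,h)
branch 1 step 2: rule r4; match: 0->0, 1->1; deleted nodes (none); deleted edges (0,1,h); added nodes (none); added edges (0,1,h2); result: nodes: 0:c, 1:c edges: (0,1,h2)
branch 2: already at the common graph (0 steps)
common:
nodes: 0:c, 1:c
edges: (0,1,h2)
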